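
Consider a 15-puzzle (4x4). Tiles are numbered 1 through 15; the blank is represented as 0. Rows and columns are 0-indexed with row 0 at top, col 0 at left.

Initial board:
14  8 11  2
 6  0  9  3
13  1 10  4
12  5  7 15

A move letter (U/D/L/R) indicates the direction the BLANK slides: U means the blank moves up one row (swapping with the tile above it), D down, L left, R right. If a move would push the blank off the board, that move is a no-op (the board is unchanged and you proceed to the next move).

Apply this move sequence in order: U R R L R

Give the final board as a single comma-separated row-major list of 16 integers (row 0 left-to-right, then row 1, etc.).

After move 1 (U):
14  0 11  2
 6  8  9  3
13  1 10  4
12  5  7 15

After move 2 (R):
14 11  0  2
 6  8  9  3
13  1 10  4
12  5  7 15

After move 3 (R):
14 11  2  0
 6  8  9  3
13  1 10  4
12  5  7 15

After move 4 (L):
14 11  0  2
 6  8  9  3
13  1 10  4
12  5  7 15

After move 5 (R):
14 11  2  0
 6  8  9  3
13  1 10  4
12  5  7 15

Answer: 14, 11, 2, 0, 6, 8, 9, 3, 13, 1, 10, 4, 12, 5, 7, 15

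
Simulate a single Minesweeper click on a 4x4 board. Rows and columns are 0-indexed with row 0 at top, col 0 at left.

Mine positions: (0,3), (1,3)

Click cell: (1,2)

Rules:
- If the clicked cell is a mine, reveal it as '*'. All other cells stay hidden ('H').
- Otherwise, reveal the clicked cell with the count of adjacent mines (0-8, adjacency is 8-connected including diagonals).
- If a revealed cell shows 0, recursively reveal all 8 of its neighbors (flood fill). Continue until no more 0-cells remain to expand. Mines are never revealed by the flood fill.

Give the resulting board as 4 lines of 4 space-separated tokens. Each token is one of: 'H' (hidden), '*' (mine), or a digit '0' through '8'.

H H H H
H H 2 H
H H H H
H H H H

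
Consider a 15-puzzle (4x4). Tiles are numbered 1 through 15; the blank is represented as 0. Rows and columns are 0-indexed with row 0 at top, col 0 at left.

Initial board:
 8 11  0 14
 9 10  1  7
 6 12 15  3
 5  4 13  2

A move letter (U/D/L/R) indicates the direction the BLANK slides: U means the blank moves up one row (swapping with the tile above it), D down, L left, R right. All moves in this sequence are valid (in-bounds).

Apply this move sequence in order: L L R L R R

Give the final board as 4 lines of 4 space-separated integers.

Answer:  8 11  0 14
 9 10  1  7
 6 12 15  3
 5  4 13  2

Derivation:
After move 1 (L):
 8  0 11 14
 9 10  1  7
 6 12 15  3
 5  4 13  2

After move 2 (L):
 0  8 11 14
 9 10  1  7
 6 12 15  3
 5  4 13  2

After move 3 (R):
 8  0 11 14
 9 10  1  7
 6 12 15  3
 5  4 13  2

After move 4 (L):
 0  8 11 14
 9 10  1  7
 6 12 15  3
 5  4 13  2

After move 5 (R):
 8  0 11 14
 9 10  1  7
 6 12 15  3
 5  4 13  2

After move 6 (R):
 8 11  0 14
 9 10  1  7
 6 12 15  3
 5  4 13  2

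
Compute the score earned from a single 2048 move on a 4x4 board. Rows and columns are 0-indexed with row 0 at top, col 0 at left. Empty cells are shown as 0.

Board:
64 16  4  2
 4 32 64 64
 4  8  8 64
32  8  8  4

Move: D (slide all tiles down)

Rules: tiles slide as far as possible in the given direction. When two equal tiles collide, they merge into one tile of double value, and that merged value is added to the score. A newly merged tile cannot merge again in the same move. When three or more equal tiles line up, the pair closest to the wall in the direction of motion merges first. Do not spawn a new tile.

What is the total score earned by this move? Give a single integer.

Answer: 168

Derivation:
Slide down:
col 0: [64, 4, 4, 32] -> [0, 64, 8, 32]  score +8 (running 8)
col 1: [16, 32, 8, 8] -> [0, 16, 32, 16]  score +16 (running 24)
col 2: [4, 64, 8, 8] -> [0, 4, 64, 16]  score +16 (running 40)
col 3: [2, 64, 64, 4] -> [0, 2, 128, 4]  score +128 (running 168)
Board after move:
  0   0   0   0
 64  16   4   2
  8  32  64 128
 32  16  16   4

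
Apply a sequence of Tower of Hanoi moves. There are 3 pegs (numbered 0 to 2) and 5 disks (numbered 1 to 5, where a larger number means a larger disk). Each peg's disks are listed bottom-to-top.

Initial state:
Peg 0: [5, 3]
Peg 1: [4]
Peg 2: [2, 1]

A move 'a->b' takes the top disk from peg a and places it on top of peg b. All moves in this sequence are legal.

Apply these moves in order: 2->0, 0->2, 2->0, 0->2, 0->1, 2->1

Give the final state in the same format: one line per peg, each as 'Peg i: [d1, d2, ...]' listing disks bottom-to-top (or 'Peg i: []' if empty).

Answer: Peg 0: [5]
Peg 1: [4, 3, 1]
Peg 2: [2]

Derivation:
After move 1 (2->0):
Peg 0: [5, 3, 1]
Peg 1: [4]
Peg 2: [2]

After move 2 (0->2):
Peg 0: [5, 3]
Peg 1: [4]
Peg 2: [2, 1]

After move 3 (2->0):
Peg 0: [5, 3, 1]
Peg 1: [4]
Peg 2: [2]

After move 4 (0->2):
Peg 0: [5, 3]
Peg 1: [4]
Peg 2: [2, 1]

After move 5 (0->1):
Peg 0: [5]
Peg 1: [4, 3]
Peg 2: [2, 1]

After move 6 (2->1):
Peg 0: [5]
Peg 1: [4, 3, 1]
Peg 2: [2]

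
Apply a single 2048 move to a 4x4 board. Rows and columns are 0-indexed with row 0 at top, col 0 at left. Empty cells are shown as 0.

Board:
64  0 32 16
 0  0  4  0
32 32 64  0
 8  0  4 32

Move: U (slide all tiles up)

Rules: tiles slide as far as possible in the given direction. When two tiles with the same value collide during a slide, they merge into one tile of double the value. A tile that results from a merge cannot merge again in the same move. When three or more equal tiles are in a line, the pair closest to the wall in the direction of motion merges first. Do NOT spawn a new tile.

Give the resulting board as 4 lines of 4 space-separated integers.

Slide up:
col 0: [64, 0, 32, 8] -> [64, 32, 8, 0]
col 1: [0, 0, 32, 0] -> [32, 0, 0, 0]
col 2: [32, 4, 64, 4] -> [32, 4, 64, 4]
col 3: [16, 0, 0, 32] -> [16, 32, 0, 0]

Answer: 64 32 32 16
32  0  4 32
 8  0 64  0
 0  0  4  0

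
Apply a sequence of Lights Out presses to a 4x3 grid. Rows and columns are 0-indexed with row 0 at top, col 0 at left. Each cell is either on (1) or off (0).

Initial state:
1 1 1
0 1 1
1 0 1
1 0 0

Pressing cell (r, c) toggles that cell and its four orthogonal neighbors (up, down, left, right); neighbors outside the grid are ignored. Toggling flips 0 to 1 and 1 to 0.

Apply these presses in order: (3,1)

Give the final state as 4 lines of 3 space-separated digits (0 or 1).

After press 1 at (3,1):
1 1 1
0 1 1
1 1 1
0 1 1

Answer: 1 1 1
0 1 1
1 1 1
0 1 1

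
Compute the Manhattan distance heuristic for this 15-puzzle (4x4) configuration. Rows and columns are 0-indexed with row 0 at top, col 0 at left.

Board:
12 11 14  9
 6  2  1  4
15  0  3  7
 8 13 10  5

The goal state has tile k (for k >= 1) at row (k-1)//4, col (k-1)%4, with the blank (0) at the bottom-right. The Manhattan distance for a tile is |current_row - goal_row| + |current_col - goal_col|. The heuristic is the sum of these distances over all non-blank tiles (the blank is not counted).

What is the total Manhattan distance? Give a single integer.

Tile 12: (0,0)->(2,3) = 5
Tile 11: (0,1)->(2,2) = 3
Tile 14: (0,2)->(3,1) = 4
Tile 9: (0,3)->(2,0) = 5
Tile 6: (1,0)->(1,1) = 1
Tile 2: (1,1)->(0,1) = 1
Tile 1: (1,2)->(0,0) = 3
Tile 4: (1,3)->(0,3) = 1
Tile 15: (2,0)->(3,2) = 3
Tile 3: (2,2)->(0,2) = 2
Tile 7: (2,3)->(1,2) = 2
Tile 8: (3,0)->(1,3) = 5
Tile 13: (3,1)->(3,0) = 1
Tile 10: (3,2)->(2,1) = 2
Tile 5: (3,3)->(1,0) = 5
Sum: 5 + 3 + 4 + 5 + 1 + 1 + 3 + 1 + 3 + 2 + 2 + 5 + 1 + 2 + 5 = 43

Answer: 43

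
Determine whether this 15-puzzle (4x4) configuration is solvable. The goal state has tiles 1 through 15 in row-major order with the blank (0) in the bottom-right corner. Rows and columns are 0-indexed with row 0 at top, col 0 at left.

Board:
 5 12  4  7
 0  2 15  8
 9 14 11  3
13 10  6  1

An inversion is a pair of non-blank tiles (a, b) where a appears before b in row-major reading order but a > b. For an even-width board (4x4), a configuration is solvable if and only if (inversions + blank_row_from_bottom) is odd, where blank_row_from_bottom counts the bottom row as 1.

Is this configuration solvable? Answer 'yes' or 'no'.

Answer: yes

Derivation:
Inversions: 54
Blank is in row 1 (0-indexed from top), which is row 3 counting from the bottom (bottom = 1).
54 + 3 = 57, which is odd, so the puzzle is solvable.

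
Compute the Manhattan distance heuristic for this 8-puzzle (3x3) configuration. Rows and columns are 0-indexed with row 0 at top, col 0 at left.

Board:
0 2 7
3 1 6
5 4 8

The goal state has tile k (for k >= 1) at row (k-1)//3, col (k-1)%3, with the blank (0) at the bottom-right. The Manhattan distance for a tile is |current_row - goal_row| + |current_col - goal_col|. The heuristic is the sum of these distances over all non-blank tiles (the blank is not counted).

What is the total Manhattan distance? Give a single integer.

Tile 2: (0,1)->(0,1) = 0
Tile 7: (0,2)->(2,0) = 4
Tile 3: (1,0)->(0,2) = 3
Tile 1: (1,1)->(0,0) = 2
Tile 6: (1,2)->(1,2) = 0
Tile 5: (2,0)->(1,1) = 2
Tile 4: (2,1)->(1,0) = 2
Tile 8: (2,2)->(2,1) = 1
Sum: 0 + 4 + 3 + 2 + 0 + 2 + 2 + 1 = 14

Answer: 14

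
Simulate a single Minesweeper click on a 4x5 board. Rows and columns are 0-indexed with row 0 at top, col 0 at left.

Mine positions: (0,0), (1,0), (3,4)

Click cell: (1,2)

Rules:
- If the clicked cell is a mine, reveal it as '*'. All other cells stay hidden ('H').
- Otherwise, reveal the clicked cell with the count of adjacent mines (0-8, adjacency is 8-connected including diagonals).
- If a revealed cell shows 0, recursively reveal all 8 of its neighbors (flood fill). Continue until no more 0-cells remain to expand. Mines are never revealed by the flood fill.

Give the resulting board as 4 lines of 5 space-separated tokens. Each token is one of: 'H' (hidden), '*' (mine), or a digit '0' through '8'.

H 2 0 0 0
H 2 0 0 0
1 1 0 1 1
0 0 0 1 H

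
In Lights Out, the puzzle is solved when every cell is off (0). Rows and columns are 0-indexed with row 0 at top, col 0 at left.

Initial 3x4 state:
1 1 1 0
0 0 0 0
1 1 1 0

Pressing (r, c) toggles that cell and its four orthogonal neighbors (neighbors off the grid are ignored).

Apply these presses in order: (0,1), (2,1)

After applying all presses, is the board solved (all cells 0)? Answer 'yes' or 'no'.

Answer: yes

Derivation:
After press 1 at (0,1):
0 0 0 0
0 1 0 0
1 1 1 0

After press 2 at (2,1):
0 0 0 0
0 0 0 0
0 0 0 0

Lights still on: 0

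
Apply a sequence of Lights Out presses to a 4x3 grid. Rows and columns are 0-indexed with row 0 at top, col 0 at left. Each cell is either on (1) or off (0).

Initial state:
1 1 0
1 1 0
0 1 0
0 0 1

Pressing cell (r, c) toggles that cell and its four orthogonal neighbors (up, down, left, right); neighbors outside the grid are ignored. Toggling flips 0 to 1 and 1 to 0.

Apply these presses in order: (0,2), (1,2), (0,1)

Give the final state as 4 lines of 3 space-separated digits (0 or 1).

Answer: 0 1 1
1 1 0
0 1 1
0 0 1

Derivation:
After press 1 at (0,2):
1 0 1
1 1 1
0 1 0
0 0 1

After press 2 at (1,2):
1 0 0
1 0 0
0 1 1
0 0 1

After press 3 at (0,1):
0 1 1
1 1 0
0 1 1
0 0 1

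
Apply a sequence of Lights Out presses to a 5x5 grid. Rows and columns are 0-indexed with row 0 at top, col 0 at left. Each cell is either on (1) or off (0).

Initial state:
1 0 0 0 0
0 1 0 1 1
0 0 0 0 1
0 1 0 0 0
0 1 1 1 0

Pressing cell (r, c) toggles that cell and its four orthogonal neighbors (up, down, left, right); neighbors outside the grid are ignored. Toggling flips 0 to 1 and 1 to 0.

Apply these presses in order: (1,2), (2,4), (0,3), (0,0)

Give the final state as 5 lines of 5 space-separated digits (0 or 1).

After press 1 at (1,2):
1 0 1 0 0
0 0 1 0 1
0 0 1 0 1
0 1 0 0 0
0 1 1 1 0

After press 2 at (2,4):
1 0 1 0 0
0 0 1 0 0
0 0 1 1 0
0 1 0 0 1
0 1 1 1 0

After press 3 at (0,3):
1 0 0 1 1
0 0 1 1 0
0 0 1 1 0
0 1 0 0 1
0 1 1 1 0

After press 4 at (0,0):
0 1 0 1 1
1 0 1 1 0
0 0 1 1 0
0 1 0 0 1
0 1 1 1 0

Answer: 0 1 0 1 1
1 0 1 1 0
0 0 1 1 0
0 1 0 0 1
0 1 1 1 0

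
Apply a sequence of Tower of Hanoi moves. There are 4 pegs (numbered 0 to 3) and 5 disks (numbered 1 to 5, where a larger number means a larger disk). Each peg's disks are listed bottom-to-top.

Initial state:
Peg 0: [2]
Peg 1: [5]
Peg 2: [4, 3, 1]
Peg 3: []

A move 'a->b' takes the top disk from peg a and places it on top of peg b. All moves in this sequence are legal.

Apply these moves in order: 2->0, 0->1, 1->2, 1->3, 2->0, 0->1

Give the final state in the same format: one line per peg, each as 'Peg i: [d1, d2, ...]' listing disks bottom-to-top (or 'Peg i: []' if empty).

After move 1 (2->0):
Peg 0: [2, 1]
Peg 1: [5]
Peg 2: [4, 3]
Peg 3: []

After move 2 (0->1):
Peg 0: [2]
Peg 1: [5, 1]
Peg 2: [4, 3]
Peg 3: []

After move 3 (1->2):
Peg 0: [2]
Peg 1: [5]
Peg 2: [4, 3, 1]
Peg 3: []

After move 4 (1->3):
Peg 0: [2]
Peg 1: []
Peg 2: [4, 3, 1]
Peg 3: [5]

After move 5 (2->0):
Peg 0: [2, 1]
Peg 1: []
Peg 2: [4, 3]
Peg 3: [5]

After move 6 (0->1):
Peg 0: [2]
Peg 1: [1]
Peg 2: [4, 3]
Peg 3: [5]

Answer: Peg 0: [2]
Peg 1: [1]
Peg 2: [4, 3]
Peg 3: [5]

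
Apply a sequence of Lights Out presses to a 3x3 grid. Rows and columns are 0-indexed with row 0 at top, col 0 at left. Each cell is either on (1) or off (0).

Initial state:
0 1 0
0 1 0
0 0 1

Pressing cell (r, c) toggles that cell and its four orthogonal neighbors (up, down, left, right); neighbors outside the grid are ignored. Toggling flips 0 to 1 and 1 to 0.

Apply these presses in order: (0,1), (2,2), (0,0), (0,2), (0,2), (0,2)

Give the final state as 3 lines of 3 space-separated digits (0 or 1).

Answer: 0 0 0
1 0 0
0 1 0

Derivation:
After press 1 at (0,1):
1 0 1
0 0 0
0 0 1

After press 2 at (2,2):
1 0 1
0 0 1
0 1 0

After press 3 at (0,0):
0 1 1
1 0 1
0 1 0

After press 4 at (0,2):
0 0 0
1 0 0
0 1 0

After press 5 at (0,2):
0 1 1
1 0 1
0 1 0

After press 6 at (0,2):
0 0 0
1 0 0
0 1 0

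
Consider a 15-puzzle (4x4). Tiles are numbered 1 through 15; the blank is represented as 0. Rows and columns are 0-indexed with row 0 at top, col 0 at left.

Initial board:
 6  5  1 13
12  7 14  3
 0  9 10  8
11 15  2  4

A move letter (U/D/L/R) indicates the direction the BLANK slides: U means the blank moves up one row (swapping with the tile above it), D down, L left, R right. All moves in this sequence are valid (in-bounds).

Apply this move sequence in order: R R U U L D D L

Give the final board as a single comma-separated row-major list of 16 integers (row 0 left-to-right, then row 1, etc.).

Answer: 6, 7, 5, 13, 12, 10, 1, 3, 0, 9, 14, 8, 11, 15, 2, 4

Derivation:
After move 1 (R):
 6  5  1 13
12  7 14  3
 9  0 10  8
11 15  2  4

After move 2 (R):
 6  5  1 13
12  7 14  3
 9 10  0  8
11 15  2  4

After move 3 (U):
 6  5  1 13
12  7  0  3
 9 10 14  8
11 15  2  4

After move 4 (U):
 6  5  0 13
12  7  1  3
 9 10 14  8
11 15  2  4

After move 5 (L):
 6  0  5 13
12  7  1  3
 9 10 14  8
11 15  2  4

After move 6 (D):
 6  7  5 13
12  0  1  3
 9 10 14  8
11 15  2  4

After move 7 (D):
 6  7  5 13
12 10  1  3
 9  0 14  8
11 15  2  4

After move 8 (L):
 6  7  5 13
12 10  1  3
 0  9 14  8
11 15  2  4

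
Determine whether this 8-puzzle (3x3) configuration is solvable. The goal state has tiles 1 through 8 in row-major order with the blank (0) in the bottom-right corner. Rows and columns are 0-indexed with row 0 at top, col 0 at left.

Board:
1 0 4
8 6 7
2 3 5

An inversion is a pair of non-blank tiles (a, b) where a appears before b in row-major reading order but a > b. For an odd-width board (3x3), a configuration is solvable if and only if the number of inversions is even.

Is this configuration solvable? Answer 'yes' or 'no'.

Answer: no

Derivation:
Inversions (pairs i<j in row-major order where tile[i] > tile[j] > 0): 13
13 is odd, so the puzzle is not solvable.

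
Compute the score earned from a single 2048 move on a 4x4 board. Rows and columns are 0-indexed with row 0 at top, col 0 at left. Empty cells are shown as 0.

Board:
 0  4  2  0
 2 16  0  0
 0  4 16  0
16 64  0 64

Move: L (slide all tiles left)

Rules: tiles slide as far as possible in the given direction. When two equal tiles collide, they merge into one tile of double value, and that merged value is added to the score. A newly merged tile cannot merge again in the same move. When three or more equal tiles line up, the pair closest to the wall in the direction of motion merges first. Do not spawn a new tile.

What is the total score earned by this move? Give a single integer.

Slide left:
row 0: [0, 4, 2, 0] -> [4, 2, 0, 0]  score +0 (running 0)
row 1: [2, 16, 0, 0] -> [2, 16, 0, 0]  score +0 (running 0)
row 2: [0, 4, 16, 0] -> [4, 16, 0, 0]  score +0 (running 0)
row 3: [16, 64, 0, 64] -> [16, 128, 0, 0]  score +128 (running 128)
Board after move:
  4   2   0   0
  2  16   0   0
  4  16   0   0
 16 128   0   0

Answer: 128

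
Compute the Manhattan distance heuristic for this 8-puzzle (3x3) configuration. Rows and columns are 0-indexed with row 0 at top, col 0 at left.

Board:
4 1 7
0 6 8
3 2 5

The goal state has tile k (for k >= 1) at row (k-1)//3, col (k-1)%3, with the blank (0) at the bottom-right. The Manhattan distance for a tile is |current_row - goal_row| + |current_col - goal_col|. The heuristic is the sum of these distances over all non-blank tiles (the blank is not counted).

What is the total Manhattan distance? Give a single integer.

Answer: 17

Derivation:
Tile 4: (0,0)->(1,0) = 1
Tile 1: (0,1)->(0,0) = 1
Tile 7: (0,2)->(2,0) = 4
Tile 6: (1,1)->(1,2) = 1
Tile 8: (1,2)->(2,1) = 2
Tile 3: (2,0)->(0,2) = 4
Tile 2: (2,1)->(0,1) = 2
Tile 5: (2,2)->(1,1) = 2
Sum: 1 + 1 + 4 + 1 + 2 + 4 + 2 + 2 = 17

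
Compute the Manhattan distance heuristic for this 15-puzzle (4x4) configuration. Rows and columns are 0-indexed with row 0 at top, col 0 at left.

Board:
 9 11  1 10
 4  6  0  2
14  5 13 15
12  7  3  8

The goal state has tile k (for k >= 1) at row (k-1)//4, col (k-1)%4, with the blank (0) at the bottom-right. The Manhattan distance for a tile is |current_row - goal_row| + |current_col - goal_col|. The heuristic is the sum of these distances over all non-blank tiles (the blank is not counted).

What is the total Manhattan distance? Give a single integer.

Tile 9: (0,0)->(2,0) = 2
Tile 11: (0,1)->(2,2) = 3
Tile 1: (0,2)->(0,0) = 2
Tile 10: (0,3)->(2,1) = 4
Tile 4: (1,0)->(0,3) = 4
Tile 6: (1,1)->(1,1) = 0
Tile 2: (1,3)->(0,1) = 3
Tile 14: (2,0)->(3,1) = 2
Tile 5: (2,1)->(1,0) = 2
Tile 13: (2,2)->(3,0) = 3
Tile 15: (2,3)->(3,2) = 2
Tile 12: (3,0)->(2,3) = 4
Tile 7: (3,1)->(1,2) = 3
Tile 3: (3,2)->(0,2) = 3
Tile 8: (3,3)->(1,3) = 2
Sum: 2 + 3 + 2 + 4 + 4 + 0 + 3 + 2 + 2 + 3 + 2 + 4 + 3 + 3 + 2 = 39

Answer: 39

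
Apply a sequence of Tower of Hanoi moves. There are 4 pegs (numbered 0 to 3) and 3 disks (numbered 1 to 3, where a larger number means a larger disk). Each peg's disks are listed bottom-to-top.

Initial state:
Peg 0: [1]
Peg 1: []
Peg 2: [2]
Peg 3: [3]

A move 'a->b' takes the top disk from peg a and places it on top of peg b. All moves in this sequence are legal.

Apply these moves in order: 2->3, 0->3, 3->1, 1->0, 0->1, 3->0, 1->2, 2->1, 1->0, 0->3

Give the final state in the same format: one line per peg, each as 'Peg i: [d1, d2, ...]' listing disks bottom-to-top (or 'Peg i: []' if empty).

After move 1 (2->3):
Peg 0: [1]
Peg 1: []
Peg 2: []
Peg 3: [3, 2]

After move 2 (0->3):
Peg 0: []
Peg 1: []
Peg 2: []
Peg 3: [3, 2, 1]

After move 3 (3->1):
Peg 0: []
Peg 1: [1]
Peg 2: []
Peg 3: [3, 2]

After move 4 (1->0):
Peg 0: [1]
Peg 1: []
Peg 2: []
Peg 3: [3, 2]

After move 5 (0->1):
Peg 0: []
Peg 1: [1]
Peg 2: []
Peg 3: [3, 2]

After move 6 (3->0):
Peg 0: [2]
Peg 1: [1]
Peg 2: []
Peg 3: [3]

After move 7 (1->2):
Peg 0: [2]
Peg 1: []
Peg 2: [1]
Peg 3: [3]

After move 8 (2->1):
Peg 0: [2]
Peg 1: [1]
Peg 2: []
Peg 3: [3]

After move 9 (1->0):
Peg 0: [2, 1]
Peg 1: []
Peg 2: []
Peg 3: [3]

After move 10 (0->3):
Peg 0: [2]
Peg 1: []
Peg 2: []
Peg 3: [3, 1]

Answer: Peg 0: [2]
Peg 1: []
Peg 2: []
Peg 3: [3, 1]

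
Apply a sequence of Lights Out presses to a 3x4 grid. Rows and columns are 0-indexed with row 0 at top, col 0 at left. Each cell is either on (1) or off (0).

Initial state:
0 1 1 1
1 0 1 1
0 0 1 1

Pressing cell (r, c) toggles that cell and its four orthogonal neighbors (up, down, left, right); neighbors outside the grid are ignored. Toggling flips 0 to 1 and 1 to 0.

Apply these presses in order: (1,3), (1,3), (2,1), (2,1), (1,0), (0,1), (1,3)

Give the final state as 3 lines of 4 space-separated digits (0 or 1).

After press 1 at (1,3):
0 1 1 0
1 0 0 0
0 0 1 0

After press 2 at (1,3):
0 1 1 1
1 0 1 1
0 0 1 1

After press 3 at (2,1):
0 1 1 1
1 1 1 1
1 1 0 1

After press 4 at (2,1):
0 1 1 1
1 0 1 1
0 0 1 1

After press 5 at (1,0):
1 1 1 1
0 1 1 1
1 0 1 1

After press 6 at (0,1):
0 0 0 1
0 0 1 1
1 0 1 1

After press 7 at (1,3):
0 0 0 0
0 0 0 0
1 0 1 0

Answer: 0 0 0 0
0 0 0 0
1 0 1 0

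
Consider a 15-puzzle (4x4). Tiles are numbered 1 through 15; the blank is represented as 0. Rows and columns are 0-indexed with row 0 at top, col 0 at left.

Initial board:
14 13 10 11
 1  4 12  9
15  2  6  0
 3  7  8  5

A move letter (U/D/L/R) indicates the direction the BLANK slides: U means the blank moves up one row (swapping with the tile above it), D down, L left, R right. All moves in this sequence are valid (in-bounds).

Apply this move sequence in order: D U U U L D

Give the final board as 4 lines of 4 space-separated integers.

After move 1 (D):
14 13 10 11
 1  4 12  9
15  2  6  5
 3  7  8  0

After move 2 (U):
14 13 10 11
 1  4 12  9
15  2  6  0
 3  7  8  5

After move 3 (U):
14 13 10 11
 1  4 12  0
15  2  6  9
 3  7  8  5

After move 4 (U):
14 13 10  0
 1  4 12 11
15  2  6  9
 3  7  8  5

After move 5 (L):
14 13  0 10
 1  4 12 11
15  2  6  9
 3  7  8  5

After move 6 (D):
14 13 12 10
 1  4  0 11
15  2  6  9
 3  7  8  5

Answer: 14 13 12 10
 1  4  0 11
15  2  6  9
 3  7  8  5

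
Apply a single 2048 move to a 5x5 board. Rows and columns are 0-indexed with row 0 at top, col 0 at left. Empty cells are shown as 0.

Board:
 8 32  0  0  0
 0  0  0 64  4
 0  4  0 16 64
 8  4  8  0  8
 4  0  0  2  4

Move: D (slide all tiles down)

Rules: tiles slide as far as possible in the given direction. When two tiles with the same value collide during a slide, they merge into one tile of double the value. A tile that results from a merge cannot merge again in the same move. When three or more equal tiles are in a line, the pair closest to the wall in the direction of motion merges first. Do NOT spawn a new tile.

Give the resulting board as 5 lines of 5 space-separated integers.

Slide down:
col 0: [8, 0, 0, 8, 4] -> [0, 0, 0, 16, 4]
col 1: [32, 0, 4, 4, 0] -> [0, 0, 0, 32, 8]
col 2: [0, 0, 0, 8, 0] -> [0, 0, 0, 0, 8]
col 3: [0, 64, 16, 0, 2] -> [0, 0, 64, 16, 2]
col 4: [0, 4, 64, 8, 4] -> [0, 4, 64, 8, 4]

Answer:  0  0  0  0  0
 0  0  0  0  4
 0  0  0 64 64
16 32  0 16  8
 4  8  8  2  4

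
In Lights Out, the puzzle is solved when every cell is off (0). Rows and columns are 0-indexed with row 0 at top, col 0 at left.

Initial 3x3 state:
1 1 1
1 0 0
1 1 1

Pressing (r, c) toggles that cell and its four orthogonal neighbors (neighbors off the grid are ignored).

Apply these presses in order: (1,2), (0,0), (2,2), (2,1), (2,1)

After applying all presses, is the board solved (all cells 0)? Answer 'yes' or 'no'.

After press 1 at (1,2):
1 1 0
1 1 1
1 1 0

After press 2 at (0,0):
0 0 0
0 1 1
1 1 0

After press 3 at (2,2):
0 0 0
0 1 0
1 0 1

After press 4 at (2,1):
0 0 0
0 0 0
0 1 0

After press 5 at (2,1):
0 0 0
0 1 0
1 0 1

Lights still on: 3

Answer: no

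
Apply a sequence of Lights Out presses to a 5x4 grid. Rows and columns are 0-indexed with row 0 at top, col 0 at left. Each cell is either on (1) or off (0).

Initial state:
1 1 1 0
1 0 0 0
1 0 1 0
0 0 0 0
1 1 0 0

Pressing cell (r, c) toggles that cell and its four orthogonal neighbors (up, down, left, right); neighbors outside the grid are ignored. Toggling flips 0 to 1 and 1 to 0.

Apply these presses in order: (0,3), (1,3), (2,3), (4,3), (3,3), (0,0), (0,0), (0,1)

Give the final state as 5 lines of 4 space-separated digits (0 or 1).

Answer: 0 0 1 0
1 1 1 1
1 0 0 1
0 0 1 1
1 1 1 0

Derivation:
After press 1 at (0,3):
1 1 0 1
1 0 0 1
1 0 1 0
0 0 0 0
1 1 0 0

After press 2 at (1,3):
1 1 0 0
1 0 1 0
1 0 1 1
0 0 0 0
1 1 0 0

After press 3 at (2,3):
1 1 0 0
1 0 1 1
1 0 0 0
0 0 0 1
1 1 0 0

After press 4 at (4,3):
1 1 0 0
1 0 1 1
1 0 0 0
0 0 0 0
1 1 1 1

After press 5 at (3,3):
1 1 0 0
1 0 1 1
1 0 0 1
0 0 1 1
1 1 1 0

After press 6 at (0,0):
0 0 0 0
0 0 1 1
1 0 0 1
0 0 1 1
1 1 1 0

After press 7 at (0,0):
1 1 0 0
1 0 1 1
1 0 0 1
0 0 1 1
1 1 1 0

After press 8 at (0,1):
0 0 1 0
1 1 1 1
1 0 0 1
0 0 1 1
1 1 1 0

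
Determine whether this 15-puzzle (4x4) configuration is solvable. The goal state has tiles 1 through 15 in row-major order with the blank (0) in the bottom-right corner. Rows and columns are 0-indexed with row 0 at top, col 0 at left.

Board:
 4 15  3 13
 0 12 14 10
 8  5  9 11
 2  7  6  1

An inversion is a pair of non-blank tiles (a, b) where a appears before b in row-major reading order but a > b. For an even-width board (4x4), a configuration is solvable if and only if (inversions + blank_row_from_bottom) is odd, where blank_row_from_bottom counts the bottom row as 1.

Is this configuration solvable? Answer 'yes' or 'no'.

Answer: yes

Derivation:
Inversions: 72
Blank is in row 1 (0-indexed from top), which is row 3 counting from the bottom (bottom = 1).
72 + 3 = 75, which is odd, so the puzzle is solvable.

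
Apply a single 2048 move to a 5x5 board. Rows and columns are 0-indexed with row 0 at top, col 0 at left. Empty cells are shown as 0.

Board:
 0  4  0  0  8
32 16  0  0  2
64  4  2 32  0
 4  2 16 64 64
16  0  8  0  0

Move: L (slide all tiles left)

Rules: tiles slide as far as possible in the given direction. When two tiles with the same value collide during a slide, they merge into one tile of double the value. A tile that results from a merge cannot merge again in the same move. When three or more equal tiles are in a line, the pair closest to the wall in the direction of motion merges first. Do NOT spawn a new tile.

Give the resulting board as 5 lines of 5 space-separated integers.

Slide left:
row 0: [0, 4, 0, 0, 8] -> [4, 8, 0, 0, 0]
row 1: [32, 16, 0, 0, 2] -> [32, 16, 2, 0, 0]
row 2: [64, 4, 2, 32, 0] -> [64, 4, 2, 32, 0]
row 3: [4, 2, 16, 64, 64] -> [4, 2, 16, 128, 0]
row 4: [16, 0, 8, 0, 0] -> [16, 8, 0, 0, 0]

Answer:   4   8   0   0   0
 32  16   2   0   0
 64   4   2  32   0
  4   2  16 128   0
 16   8   0   0   0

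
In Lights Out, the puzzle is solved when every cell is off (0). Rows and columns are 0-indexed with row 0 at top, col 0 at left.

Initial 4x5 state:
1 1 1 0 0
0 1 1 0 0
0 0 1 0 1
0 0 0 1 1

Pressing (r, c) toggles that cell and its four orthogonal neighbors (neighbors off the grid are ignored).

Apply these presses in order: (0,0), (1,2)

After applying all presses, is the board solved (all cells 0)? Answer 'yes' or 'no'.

After press 1 at (0,0):
0 0 1 0 0
1 1 1 0 0
0 0 1 0 1
0 0 0 1 1

After press 2 at (1,2):
0 0 0 0 0
1 0 0 1 0
0 0 0 0 1
0 0 0 1 1

Lights still on: 5

Answer: no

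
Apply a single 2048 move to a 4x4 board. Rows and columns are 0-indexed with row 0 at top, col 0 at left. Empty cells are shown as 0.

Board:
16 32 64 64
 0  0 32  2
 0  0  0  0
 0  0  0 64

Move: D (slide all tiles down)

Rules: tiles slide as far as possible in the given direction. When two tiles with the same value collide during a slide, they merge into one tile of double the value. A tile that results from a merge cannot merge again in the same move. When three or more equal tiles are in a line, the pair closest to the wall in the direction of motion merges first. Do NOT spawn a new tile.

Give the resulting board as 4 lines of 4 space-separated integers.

Slide down:
col 0: [16, 0, 0, 0] -> [0, 0, 0, 16]
col 1: [32, 0, 0, 0] -> [0, 0, 0, 32]
col 2: [64, 32, 0, 0] -> [0, 0, 64, 32]
col 3: [64, 2, 0, 64] -> [0, 64, 2, 64]

Answer:  0  0  0  0
 0  0  0 64
 0  0 64  2
16 32 32 64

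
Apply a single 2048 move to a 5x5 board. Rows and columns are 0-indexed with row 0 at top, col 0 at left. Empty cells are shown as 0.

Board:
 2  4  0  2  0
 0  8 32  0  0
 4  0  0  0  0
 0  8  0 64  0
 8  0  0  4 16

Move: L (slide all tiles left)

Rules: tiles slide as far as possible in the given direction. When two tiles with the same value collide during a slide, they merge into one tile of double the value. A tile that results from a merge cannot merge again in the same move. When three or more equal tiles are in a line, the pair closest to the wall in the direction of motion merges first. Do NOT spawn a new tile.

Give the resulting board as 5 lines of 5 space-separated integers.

Slide left:
row 0: [2, 4, 0, 2, 0] -> [2, 4, 2, 0, 0]
row 1: [0, 8, 32, 0, 0] -> [8, 32, 0, 0, 0]
row 2: [4, 0, 0, 0, 0] -> [4, 0, 0, 0, 0]
row 3: [0, 8, 0, 64, 0] -> [8, 64, 0, 0, 0]
row 4: [8, 0, 0, 4, 16] -> [8, 4, 16, 0, 0]

Answer:  2  4  2  0  0
 8 32  0  0  0
 4  0  0  0  0
 8 64  0  0  0
 8  4 16  0  0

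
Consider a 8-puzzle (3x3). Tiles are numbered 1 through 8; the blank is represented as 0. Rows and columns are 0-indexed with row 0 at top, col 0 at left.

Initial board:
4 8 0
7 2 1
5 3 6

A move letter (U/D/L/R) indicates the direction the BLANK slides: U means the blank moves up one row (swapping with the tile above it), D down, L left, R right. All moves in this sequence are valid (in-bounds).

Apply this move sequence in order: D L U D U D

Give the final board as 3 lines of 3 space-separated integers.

After move 1 (D):
4 8 1
7 2 0
5 3 6

After move 2 (L):
4 8 1
7 0 2
5 3 6

After move 3 (U):
4 0 1
7 8 2
5 3 6

After move 4 (D):
4 8 1
7 0 2
5 3 6

After move 5 (U):
4 0 1
7 8 2
5 3 6

After move 6 (D):
4 8 1
7 0 2
5 3 6

Answer: 4 8 1
7 0 2
5 3 6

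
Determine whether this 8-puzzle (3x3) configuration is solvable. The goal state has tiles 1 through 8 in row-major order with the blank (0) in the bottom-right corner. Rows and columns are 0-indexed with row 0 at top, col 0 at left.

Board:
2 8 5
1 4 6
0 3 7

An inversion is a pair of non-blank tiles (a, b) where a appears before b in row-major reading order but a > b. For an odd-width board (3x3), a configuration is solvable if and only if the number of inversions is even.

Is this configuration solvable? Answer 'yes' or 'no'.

Answer: yes

Derivation:
Inversions (pairs i<j in row-major order where tile[i] > tile[j] > 0): 12
12 is even, so the puzzle is solvable.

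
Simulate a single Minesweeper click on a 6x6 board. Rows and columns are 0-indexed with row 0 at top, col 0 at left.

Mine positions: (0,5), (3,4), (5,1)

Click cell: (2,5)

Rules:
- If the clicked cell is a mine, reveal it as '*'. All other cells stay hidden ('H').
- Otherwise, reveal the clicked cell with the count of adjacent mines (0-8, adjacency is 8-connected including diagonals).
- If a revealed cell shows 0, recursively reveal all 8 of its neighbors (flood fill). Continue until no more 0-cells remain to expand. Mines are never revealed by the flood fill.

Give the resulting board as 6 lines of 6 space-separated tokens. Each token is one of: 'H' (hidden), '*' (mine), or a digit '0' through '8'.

H H H H H H
H H H H H H
H H H H H 1
H H H H H H
H H H H H H
H H H H H H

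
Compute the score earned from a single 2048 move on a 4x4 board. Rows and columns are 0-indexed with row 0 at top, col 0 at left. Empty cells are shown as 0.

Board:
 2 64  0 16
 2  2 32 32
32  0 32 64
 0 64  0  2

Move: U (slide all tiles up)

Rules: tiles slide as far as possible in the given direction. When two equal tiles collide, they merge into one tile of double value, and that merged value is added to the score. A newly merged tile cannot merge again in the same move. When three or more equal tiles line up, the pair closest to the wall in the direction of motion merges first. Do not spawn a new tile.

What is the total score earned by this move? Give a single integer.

Answer: 68

Derivation:
Slide up:
col 0: [2, 2, 32, 0] -> [4, 32, 0, 0]  score +4 (running 4)
col 1: [64, 2, 0, 64] -> [64, 2, 64, 0]  score +0 (running 4)
col 2: [0, 32, 32, 0] -> [64, 0, 0, 0]  score +64 (running 68)
col 3: [16, 32, 64, 2] -> [16, 32, 64, 2]  score +0 (running 68)
Board after move:
 4 64 64 16
32  2  0 32
 0 64  0 64
 0  0  0  2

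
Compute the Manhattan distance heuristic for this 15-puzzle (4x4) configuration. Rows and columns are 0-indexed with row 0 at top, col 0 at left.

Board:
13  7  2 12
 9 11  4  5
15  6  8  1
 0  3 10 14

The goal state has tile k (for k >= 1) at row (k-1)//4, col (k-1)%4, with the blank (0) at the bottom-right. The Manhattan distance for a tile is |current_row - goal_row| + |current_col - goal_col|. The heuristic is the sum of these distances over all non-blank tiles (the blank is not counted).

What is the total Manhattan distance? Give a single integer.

Tile 13: (0,0)->(3,0) = 3
Tile 7: (0,1)->(1,2) = 2
Tile 2: (0,2)->(0,1) = 1
Tile 12: (0,3)->(2,3) = 2
Tile 9: (1,0)->(2,0) = 1
Tile 11: (1,1)->(2,2) = 2
Tile 4: (1,2)->(0,3) = 2
Tile 5: (1,3)->(1,0) = 3
Tile 15: (2,0)->(3,2) = 3
Tile 6: (2,1)->(1,1) = 1
Tile 8: (2,2)->(1,3) = 2
Tile 1: (2,3)->(0,0) = 5
Tile 3: (3,1)->(0,2) = 4
Tile 10: (3,2)->(2,1) = 2
Tile 14: (3,3)->(3,1) = 2
Sum: 3 + 2 + 1 + 2 + 1 + 2 + 2 + 3 + 3 + 1 + 2 + 5 + 4 + 2 + 2 = 35

Answer: 35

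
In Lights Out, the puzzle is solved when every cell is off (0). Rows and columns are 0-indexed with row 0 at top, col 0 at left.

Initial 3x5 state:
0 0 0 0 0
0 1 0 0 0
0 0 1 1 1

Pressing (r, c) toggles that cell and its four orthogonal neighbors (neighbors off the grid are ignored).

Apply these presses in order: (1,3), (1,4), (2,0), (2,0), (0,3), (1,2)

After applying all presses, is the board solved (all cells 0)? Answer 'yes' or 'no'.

After press 1 at (1,3):
0 0 0 1 0
0 1 1 1 1
0 0 1 0 1

After press 2 at (1,4):
0 0 0 1 1
0 1 1 0 0
0 0 1 0 0

After press 3 at (2,0):
0 0 0 1 1
1 1 1 0 0
1 1 1 0 0

After press 4 at (2,0):
0 0 0 1 1
0 1 1 0 0
0 0 1 0 0

After press 5 at (0,3):
0 0 1 0 0
0 1 1 1 0
0 0 1 0 0

After press 6 at (1,2):
0 0 0 0 0
0 0 0 0 0
0 0 0 0 0

Lights still on: 0

Answer: yes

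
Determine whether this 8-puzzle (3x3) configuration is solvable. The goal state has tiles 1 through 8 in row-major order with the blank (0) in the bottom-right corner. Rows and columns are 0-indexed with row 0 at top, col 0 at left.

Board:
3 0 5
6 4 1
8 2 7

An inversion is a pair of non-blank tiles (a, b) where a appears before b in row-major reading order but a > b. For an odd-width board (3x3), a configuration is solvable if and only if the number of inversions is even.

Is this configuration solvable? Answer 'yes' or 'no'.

Answer: yes

Derivation:
Inversions (pairs i<j in row-major order where tile[i] > tile[j] > 0): 12
12 is even, so the puzzle is solvable.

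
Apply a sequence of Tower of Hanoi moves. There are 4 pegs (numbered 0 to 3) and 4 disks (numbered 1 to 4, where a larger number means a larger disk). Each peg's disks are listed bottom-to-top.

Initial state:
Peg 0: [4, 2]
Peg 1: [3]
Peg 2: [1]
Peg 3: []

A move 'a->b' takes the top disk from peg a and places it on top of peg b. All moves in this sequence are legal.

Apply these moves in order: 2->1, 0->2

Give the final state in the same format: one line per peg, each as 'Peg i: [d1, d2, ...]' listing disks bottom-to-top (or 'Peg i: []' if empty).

After move 1 (2->1):
Peg 0: [4, 2]
Peg 1: [3, 1]
Peg 2: []
Peg 3: []

After move 2 (0->2):
Peg 0: [4]
Peg 1: [3, 1]
Peg 2: [2]
Peg 3: []

Answer: Peg 0: [4]
Peg 1: [3, 1]
Peg 2: [2]
Peg 3: []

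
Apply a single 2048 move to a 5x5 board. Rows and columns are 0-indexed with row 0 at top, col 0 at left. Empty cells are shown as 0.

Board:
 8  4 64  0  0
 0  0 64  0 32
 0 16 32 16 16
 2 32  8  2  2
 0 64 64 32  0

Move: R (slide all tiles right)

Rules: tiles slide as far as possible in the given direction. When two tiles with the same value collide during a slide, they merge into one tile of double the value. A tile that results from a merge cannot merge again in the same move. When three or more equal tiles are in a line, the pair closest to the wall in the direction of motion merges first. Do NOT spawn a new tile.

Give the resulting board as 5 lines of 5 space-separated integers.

Slide right:
row 0: [8, 4, 64, 0, 0] -> [0, 0, 8, 4, 64]
row 1: [0, 0, 64, 0, 32] -> [0, 0, 0, 64, 32]
row 2: [0, 16, 32, 16, 16] -> [0, 0, 16, 32, 32]
row 3: [2, 32, 8, 2, 2] -> [0, 2, 32, 8, 4]
row 4: [0, 64, 64, 32, 0] -> [0, 0, 0, 128, 32]

Answer:   0   0   8   4  64
  0   0   0  64  32
  0   0  16  32  32
  0   2  32   8   4
  0   0   0 128  32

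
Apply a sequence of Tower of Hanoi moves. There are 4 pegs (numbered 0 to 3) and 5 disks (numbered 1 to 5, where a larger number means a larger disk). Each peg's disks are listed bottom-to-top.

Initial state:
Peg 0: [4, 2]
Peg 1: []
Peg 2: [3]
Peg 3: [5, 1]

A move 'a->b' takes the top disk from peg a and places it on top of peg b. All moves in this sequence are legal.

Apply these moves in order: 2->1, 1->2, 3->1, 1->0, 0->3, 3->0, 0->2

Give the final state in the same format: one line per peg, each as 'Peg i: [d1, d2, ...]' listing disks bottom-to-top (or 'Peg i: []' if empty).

Answer: Peg 0: [4, 2]
Peg 1: []
Peg 2: [3, 1]
Peg 3: [5]

Derivation:
After move 1 (2->1):
Peg 0: [4, 2]
Peg 1: [3]
Peg 2: []
Peg 3: [5, 1]

After move 2 (1->2):
Peg 0: [4, 2]
Peg 1: []
Peg 2: [3]
Peg 3: [5, 1]

After move 3 (3->1):
Peg 0: [4, 2]
Peg 1: [1]
Peg 2: [3]
Peg 3: [5]

After move 4 (1->0):
Peg 0: [4, 2, 1]
Peg 1: []
Peg 2: [3]
Peg 3: [5]

After move 5 (0->3):
Peg 0: [4, 2]
Peg 1: []
Peg 2: [3]
Peg 3: [5, 1]

After move 6 (3->0):
Peg 0: [4, 2, 1]
Peg 1: []
Peg 2: [3]
Peg 3: [5]

After move 7 (0->2):
Peg 0: [4, 2]
Peg 1: []
Peg 2: [3, 1]
Peg 3: [5]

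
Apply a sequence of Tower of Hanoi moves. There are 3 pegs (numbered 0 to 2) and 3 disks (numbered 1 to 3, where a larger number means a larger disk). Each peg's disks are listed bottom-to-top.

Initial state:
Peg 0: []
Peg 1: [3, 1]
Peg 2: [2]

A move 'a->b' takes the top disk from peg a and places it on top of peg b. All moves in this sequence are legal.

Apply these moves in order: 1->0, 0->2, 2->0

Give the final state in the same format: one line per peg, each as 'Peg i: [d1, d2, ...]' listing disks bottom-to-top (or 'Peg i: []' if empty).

Answer: Peg 0: [1]
Peg 1: [3]
Peg 2: [2]

Derivation:
After move 1 (1->0):
Peg 0: [1]
Peg 1: [3]
Peg 2: [2]

After move 2 (0->2):
Peg 0: []
Peg 1: [3]
Peg 2: [2, 1]

After move 3 (2->0):
Peg 0: [1]
Peg 1: [3]
Peg 2: [2]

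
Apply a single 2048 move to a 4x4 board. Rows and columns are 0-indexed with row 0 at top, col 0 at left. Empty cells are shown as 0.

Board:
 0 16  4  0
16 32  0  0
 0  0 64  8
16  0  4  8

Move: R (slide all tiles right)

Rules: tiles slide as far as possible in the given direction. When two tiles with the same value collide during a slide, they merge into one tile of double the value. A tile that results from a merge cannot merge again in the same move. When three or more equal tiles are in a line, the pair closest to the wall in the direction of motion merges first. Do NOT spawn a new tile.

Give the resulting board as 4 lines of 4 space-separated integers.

Answer:  0  0 16  4
 0  0 16 32
 0  0 64  8
 0 16  4  8

Derivation:
Slide right:
row 0: [0, 16, 4, 0] -> [0, 0, 16, 4]
row 1: [16, 32, 0, 0] -> [0, 0, 16, 32]
row 2: [0, 0, 64, 8] -> [0, 0, 64, 8]
row 3: [16, 0, 4, 8] -> [0, 16, 4, 8]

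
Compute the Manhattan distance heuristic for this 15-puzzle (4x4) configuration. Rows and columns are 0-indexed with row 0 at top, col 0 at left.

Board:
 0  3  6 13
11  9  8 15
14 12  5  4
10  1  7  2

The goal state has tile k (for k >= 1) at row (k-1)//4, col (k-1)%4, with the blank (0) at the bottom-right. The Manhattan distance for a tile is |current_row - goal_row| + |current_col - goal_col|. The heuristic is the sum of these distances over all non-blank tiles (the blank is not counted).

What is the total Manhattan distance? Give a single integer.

Tile 3: at (0,1), goal (0,2), distance |0-0|+|1-2| = 1
Tile 6: at (0,2), goal (1,1), distance |0-1|+|2-1| = 2
Tile 13: at (0,3), goal (3,0), distance |0-3|+|3-0| = 6
Tile 11: at (1,0), goal (2,2), distance |1-2|+|0-2| = 3
Tile 9: at (1,1), goal (2,0), distance |1-2|+|1-0| = 2
Tile 8: at (1,2), goal (1,3), distance |1-1|+|2-3| = 1
Tile 15: at (1,3), goal (3,2), distance |1-3|+|3-2| = 3
Tile 14: at (2,0), goal (3,1), distance |2-3|+|0-1| = 2
Tile 12: at (2,1), goal (2,3), distance |2-2|+|1-3| = 2
Tile 5: at (2,2), goal (1,0), distance |2-1|+|2-0| = 3
Tile 4: at (2,3), goal (0,3), distance |2-0|+|3-3| = 2
Tile 10: at (3,0), goal (2,1), distance |3-2|+|0-1| = 2
Tile 1: at (3,1), goal (0,0), distance |3-0|+|1-0| = 4
Tile 7: at (3,2), goal (1,2), distance |3-1|+|2-2| = 2
Tile 2: at (3,3), goal (0,1), distance |3-0|+|3-1| = 5
Sum: 1 + 2 + 6 + 3 + 2 + 1 + 3 + 2 + 2 + 3 + 2 + 2 + 4 + 2 + 5 = 40

Answer: 40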